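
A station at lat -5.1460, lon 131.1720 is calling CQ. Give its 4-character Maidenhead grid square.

PI54

Add 180° to longitude and 90° to latitude: 311.17, 84.85.
Field: 311.17/20 → 15 → P, 84.85/10 → 8 → I; chars PI.
Square: 11.17/2 → 5, 4.85/1 → 4; chars 54.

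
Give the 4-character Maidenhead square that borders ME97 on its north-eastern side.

NE08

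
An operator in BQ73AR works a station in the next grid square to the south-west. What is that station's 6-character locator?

BQ63xq

Longitude subsquare a = 0; −1 → -1, wraps to 23 = x, carry into square.
Longitude square 7; −1 → 6.
Latitude subsquare r = 17; −1 → 16 = q.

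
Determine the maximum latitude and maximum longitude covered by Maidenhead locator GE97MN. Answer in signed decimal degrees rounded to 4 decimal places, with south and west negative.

Field G=6, E=4: +6·20° lon, +4·10° lat → SW at lon -60°, lat -50°.
Square 9, 7: +9·2° lon, +7·1° lat → SW at lon -42°, lat -43°.
Subsquare m=12, n=13: +12·0.0833333° lon, +13·0.0416667° lat → SW at lon -41°, lat -42.4583°.
Cell spans 0.0833333° lon × 0.0416667° lat. NE corner is SW corner plus one full cell.
latitude -42.4167, longitude -40.9167.

-42.4167, -40.9167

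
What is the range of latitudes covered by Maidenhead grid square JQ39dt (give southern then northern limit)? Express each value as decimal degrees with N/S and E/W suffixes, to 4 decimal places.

79.7917° N, 79.8333° N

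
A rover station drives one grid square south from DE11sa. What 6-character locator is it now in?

Latitude subsquare a = 0; −1 → -1, wraps to 23 = x, carry into square.
Latitude square 1; −1 → 0.
The longitude characters are unchanged.

DE10sx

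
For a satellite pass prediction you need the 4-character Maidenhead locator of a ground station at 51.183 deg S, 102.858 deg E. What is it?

Shift to the Maidenhead origin (180°W, 90°S): lon 282.86, lat 38.82.
Field: 282.86/20 → 14 → O, 38.82/10 → 3 → D; chars OD.
Square: 2.86/2 → 1, 8.82/1 → 8; chars 18.

OD18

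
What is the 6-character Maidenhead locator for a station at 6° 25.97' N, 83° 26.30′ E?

Shift to the Maidenhead origin (180°W, 90°S): lon 263.4383, lat 96.4328.
Field: lon ⌊263.4383/20⌋ = 13 → N; lat ⌊96.4328/10⌋ = 9 → J.
Square: lon ⌊3.4383/2⌋ = 1; lat ⌊6.4328/1⌋ = 6.
Subsquare: lon ⌊1.4383/0.0833333⌋ = 17 → r; lat ⌊0.4328/0.0416667⌋ = 10 → k.

NJ16rk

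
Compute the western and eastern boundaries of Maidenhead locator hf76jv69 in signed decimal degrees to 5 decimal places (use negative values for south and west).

-25.20000, -25.19167

Field H=7, F=5: +7·20° lon, +5·10° lat → SW at lon -40°, lat -40°.
Square 7, 6: +7·2° lon, +6·1° lat → SW at lon -26°, lat -34°.
Subsquare j=9, v=21: +9·0.0833333° lon, +21·0.0416667° lat → SW at lon -25.25°, lat -33.125°.
Extended square 6, 9: +6·0.00833333° lon, +9·0.00416667° lat → SW at lon -25.2°, lat -33.0875°.
Cell spans 0.00833333° lon × 0.00416667° lat.
west -25.20000, east -25.19167.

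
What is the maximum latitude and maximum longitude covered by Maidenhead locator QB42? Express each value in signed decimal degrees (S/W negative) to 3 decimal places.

Field Q=16, B=1: +16·20° lon, +1·10° lat → SW at lon 140°, lat -80°.
Square 4, 2: +4·2° lon, +2·1° lat → SW at lon 148°, lat -78°.
Cell spans 2° lon × 1° lat. NE corner is SW corner plus one full cell.
latitude -77.000, longitude 150.000.

-77.000, 150.000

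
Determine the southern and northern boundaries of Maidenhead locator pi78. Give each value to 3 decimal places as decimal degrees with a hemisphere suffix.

Field P=15, I=8: +15·20° lon, +8·10° lat → SW at lon 120°, lat -10°.
Square 7, 8: +7·2° lon, +8·1° lat → SW at lon 134°, lat -2°.
Cell spans 2° lon × 1° lat.
south 2.000° S, north 1.000° S.

2.000° S, 1.000° S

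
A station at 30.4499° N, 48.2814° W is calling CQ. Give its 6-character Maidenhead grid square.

Shift to the Maidenhead origin (180°W, 90°S): lon 131.7186, lat 120.4499.
Field: 131.7186/20 → 6 → G, 120.4499/10 → 12 → M; chars GM.
Square: 11.7186/2 → 5, 0.4499/1 → 0; chars 50.
Subsquare: 1.7186/0.0833333 → 20 → u, 0.4499/0.0416667 → 10 → k; chars uk.

GM50uk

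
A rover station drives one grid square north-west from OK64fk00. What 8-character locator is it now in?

OK64ek91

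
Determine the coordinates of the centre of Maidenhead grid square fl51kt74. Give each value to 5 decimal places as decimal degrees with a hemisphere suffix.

21.81042° N, 69.10417° W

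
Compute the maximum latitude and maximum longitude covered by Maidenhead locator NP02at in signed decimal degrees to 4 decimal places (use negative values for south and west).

62.8333, 80.0833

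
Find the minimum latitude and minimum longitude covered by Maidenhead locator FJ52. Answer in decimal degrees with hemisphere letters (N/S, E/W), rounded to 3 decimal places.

Field F=5, J=9: +5·20° lon, +9·10° lat → SW at lon -80°, lat 0°.
Square 5, 2: +5·2° lon, +2·1° lat → SW at lon -70°, lat 2°.
latitude 2.000° N, longitude 70.000° W.

2.000° N, 70.000° W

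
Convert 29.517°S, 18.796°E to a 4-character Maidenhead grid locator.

JG90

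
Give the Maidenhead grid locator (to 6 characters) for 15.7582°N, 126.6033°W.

Shift to the Maidenhead origin (180°W, 90°S): lon 53.3967, lat 105.7582.
Field (20°×10°, letters A–R): 53.3967/20 → 2 → C, 105.7582/10 → 10 → K; chars CK.
Square (2°×1°, digits 0–9): 13.3967/2 → 6, 5.7582/1 → 5; chars 65.
Subsquare (5′×2.5′, letters a–x): 1.3967/0.0833333 → 16 → q, 0.7582/0.0416667 → 18 → s; chars qs.

CK65qs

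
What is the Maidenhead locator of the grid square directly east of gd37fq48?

GD37fq58

Longitude extended square 4; +1 → 5.
The latitude characters are unchanged.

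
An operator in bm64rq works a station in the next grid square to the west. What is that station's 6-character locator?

Longitude subsquare r = 17; −1 → 16 = q.
The latitude characters are unchanged.

BM64qq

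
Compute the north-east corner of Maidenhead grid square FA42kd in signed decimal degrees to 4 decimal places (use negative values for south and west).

Field F=5, A=0: +5·20° lon, +0·10° lat → SW at lon -80°, lat -90°.
Square 4, 2: +4·2° lon, +2·1° lat → SW at lon -72°, lat -88°.
Subsquare k=10, d=3: +10·0.0833333° lon, +3·0.0416667° lat → SW at lon -71.1667°, lat -87.875°.
Cell spans 0.0833333° lon × 0.0416667° lat. NE corner is SW corner plus one full cell.
latitude -87.8333, longitude -71.0833.

-87.8333, -71.0833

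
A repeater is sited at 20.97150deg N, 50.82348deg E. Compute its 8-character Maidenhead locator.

LL50jx83

Add 180° to longitude and 90° to latitude: 230.82348, 110.97150.
Field (20°×10°, letters A–R): lon ⌊230.82348/20⌋ = 11 → L; lat ⌊110.97150/10⌋ = 11 → L.
Square (2°×1°, digits 0–9): lon ⌊10.82348/2⌋ = 5; lat ⌊0.97150/1⌋ = 0.
Subsquare (5′×2.5′, letters a–x): lon ⌊0.82348/0.0833333⌋ = 9 → j; lat ⌊0.97150/0.0416667⌋ = 23 → x.
Extended square (30″×15″, digits 0–9): lon ⌊0.07348/0.00833333⌋ = 8; lat ⌊0.01317/0.00416667⌋ = 3.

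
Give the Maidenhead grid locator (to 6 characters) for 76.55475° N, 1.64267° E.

Add 180° to longitude and 90° to latitude: 181.6427, 166.5548.
Field (20°×10°, letters A–R): lon ⌊181.6427/20⌋ = 9 → J; lat ⌊166.5548/10⌋ = 16 → Q.
Square (2°×1°, digits 0–9): lon ⌊1.6427/2⌋ = 0; lat ⌊6.5548/1⌋ = 6.
Subsquare (5′×2.5′, letters a–x): lon ⌊1.6427/0.0833333⌋ = 19 → t; lat ⌊0.5548/0.0416667⌋ = 13 → n.

JQ06tn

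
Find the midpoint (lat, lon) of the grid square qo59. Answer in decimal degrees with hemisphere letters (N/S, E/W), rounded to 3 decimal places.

59.500° N, 151.000° E

Field Q=16, O=14: +16·20° lon, +14·10° lat → SW at lon 140°, lat 50°.
Square 5, 9: +5·2° lon, +9·1° lat → SW at lon 150°, lat 59°.
Cell spans 2° lon × 1° lat. Centre is SW corner plus half of each.
latitude 59.500° N, longitude 151.000° E.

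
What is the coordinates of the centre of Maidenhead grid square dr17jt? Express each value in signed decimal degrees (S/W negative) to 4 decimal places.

Field D=3, R=17: +3·20° lon, +17·10° lat → SW at lon -120°, lat 80°.
Square 1, 7: +1·2° lon, +7·1° lat → SW at lon -118°, lat 87°.
Subsquare j=9, t=19: +9·0.0833333° lon, +19·0.0416667° lat → SW at lon -117.25°, lat 87.7917°.
Cell spans 0.0833333° lon × 0.0416667° lat. Centre is SW corner plus half of each.
latitude 87.8125, longitude -117.2083.

87.8125, -117.2083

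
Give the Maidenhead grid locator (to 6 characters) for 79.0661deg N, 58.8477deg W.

GQ09nb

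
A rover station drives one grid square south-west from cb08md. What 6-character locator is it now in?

Longitude subsquare m = 12; −1 → 11 = l.
Latitude subsquare d = 3; −1 → 2 = c.

CB08lc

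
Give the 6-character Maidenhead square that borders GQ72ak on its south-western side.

Longitude subsquare a = 0; −1 → -1, wraps to 23 = x, carry into square.
Longitude square 7; −1 → 6.
Latitude subsquare k = 10; −1 → 9 = j.

GQ62xj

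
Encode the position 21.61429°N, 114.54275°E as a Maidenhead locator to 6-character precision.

OL71go

Shift to the Maidenhead origin (180°W, 90°S): lon 294.5428, lat 111.6143.
Field (20°×10°, letters A–R): 294.5428/20 → 14 → O, 111.6143/10 → 11 → L; chars OL.
Square (2°×1°, digits 0–9): 14.5428/2 → 7, 1.6143/1 → 1; chars 71.
Subsquare (5′×2.5′, letters a–x): 0.5428/0.0833333 → 6 → g, 0.6143/0.0416667 → 14 → o; chars go.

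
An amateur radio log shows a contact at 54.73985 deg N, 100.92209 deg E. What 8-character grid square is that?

Add 180° to longitude and 90° to latitude: 280.92209, 144.73985.
Field (20°×10°, letters A–R): 280.92209/20 → 14 → O, 144.73985/10 → 14 → O; chars OO.
Square (2°×1°, digits 0–9): 0.92209/2 → 0, 4.73985/1 → 4; chars 04.
Subsquare (5′×2.5′, letters a–x): 0.92209/0.0833333 → 11 → l, 0.73985/0.0416667 → 17 → r; chars lr.
Extended square (30″×15″, digits 0–9): 0.00542/0.00833333 → 0, 0.03152/0.00416667 → 7; chars 07.

OO04lr07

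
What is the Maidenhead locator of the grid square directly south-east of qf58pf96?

QF58qf05

Longitude extended square 9; +1 → 10, wraps to 0, carry into subsquare.
Longitude subsquare p = 15; +1 → 16 = q.
Latitude extended square 6; −1 → 5.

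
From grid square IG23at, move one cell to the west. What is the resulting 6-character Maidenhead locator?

IG13xt

Longitude subsquare a = 0; −1 → -1, wraps to 23 = x, carry into square.
Longitude square 2; −1 → 1.
The latitude characters are unchanged.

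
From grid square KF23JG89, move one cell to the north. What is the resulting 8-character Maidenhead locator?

KF23jh80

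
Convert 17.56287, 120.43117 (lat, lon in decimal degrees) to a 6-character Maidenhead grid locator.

PK07fn

Offset from 180°W / 90°S: lon 300.4312°, lat 107.5629°.
Field (20°×10°, letters A–R): lon ⌊300.4312/20⌋ = 15 → P; lat ⌊107.5629/10⌋ = 10 → K.
Square (2°×1°, digits 0–9): lon ⌊0.4312/2⌋ = 0; lat ⌊7.5629/1⌋ = 7.
Subsquare (5′×2.5′, letters a–x): lon ⌊0.4312/0.0833333⌋ = 5 → f; lat ⌊0.5629/0.0416667⌋ = 13 → n.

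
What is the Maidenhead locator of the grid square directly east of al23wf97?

Longitude extended square 9; +1 → 10, wraps to 0, carry into subsquare.
Longitude subsquare w = 22; +1 → 23 = x.
The latitude characters are unchanged.

AL23xf07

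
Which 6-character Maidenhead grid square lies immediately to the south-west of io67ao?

IO57xn

Longitude subsquare a = 0; −1 → -1, wraps to 23 = x, carry into square.
Longitude square 6; −1 → 5.
Latitude subsquare o = 14; −1 → 13 = n.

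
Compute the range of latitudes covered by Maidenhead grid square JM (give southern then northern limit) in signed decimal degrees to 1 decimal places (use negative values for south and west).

30.0, 40.0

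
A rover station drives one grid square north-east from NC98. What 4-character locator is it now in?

OC09

Longitude square 9; +1 → 10, wraps to 0, carry into field.
Longitude field N = 13; +1 → 14 = O.
Latitude square 8; +1 → 9.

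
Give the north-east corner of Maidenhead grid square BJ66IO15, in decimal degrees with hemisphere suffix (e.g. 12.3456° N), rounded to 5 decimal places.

6.60833° N, 147.31667° W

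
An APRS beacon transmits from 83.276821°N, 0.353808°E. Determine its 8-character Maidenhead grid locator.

JR03eg26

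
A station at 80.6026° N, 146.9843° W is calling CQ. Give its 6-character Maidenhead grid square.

BR60mo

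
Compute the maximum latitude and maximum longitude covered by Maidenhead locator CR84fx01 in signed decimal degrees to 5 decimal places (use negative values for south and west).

84.96667, -123.57500

Field C=2, R=17: +2·20° lon, +17·10° lat → SW at lon -140°, lat 80°.
Square 8, 4: +8·2° lon, +4·1° lat → SW at lon -124°, lat 84°.
Subsquare f=5, x=23: +5·0.0833333° lon, +23·0.0416667° lat → SW at lon -123.583°, lat 84.9583°.
Extended square 0, 1: +0·0.00833333° lon, +1·0.00416667° lat → SW at lon -123.583°, lat 84.9625°.
Cell spans 0.00833333° lon × 0.00416667° lat. NE corner is SW corner plus one full cell.
latitude 84.96667, longitude -123.57500.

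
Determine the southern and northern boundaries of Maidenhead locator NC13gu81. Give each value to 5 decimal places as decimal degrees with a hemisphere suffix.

Field N=13, C=2: +13·20° lon, +2·10° lat → SW at lon 80°, lat -70°.
Square 1, 3: +1·2° lon, +3·1° lat → SW at lon 82°, lat -67°.
Subsquare g=6, u=20: +6·0.0833333° lon, +20·0.0416667° lat → SW at lon 82.5°, lat -66.1667°.
Extended square 8, 1: +8·0.00833333° lon, +1·0.00416667° lat → SW at lon 82.5667°, lat -66.1625°.
Cell spans 0.00833333° lon × 0.00416667° lat.
south 66.16250° S, north 66.15833° S.

66.16250° S, 66.15833° S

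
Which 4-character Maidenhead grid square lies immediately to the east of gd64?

Longitude square 6; +1 → 7.
The latitude characters are unchanged.

GD74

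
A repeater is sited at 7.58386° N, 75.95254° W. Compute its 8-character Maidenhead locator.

FJ27ao50

Shift to the Maidenhead origin (180°W, 90°S): lon 104.04746, lat 97.58386.
Field (20°×10°, letters A–R): lon ⌊104.04746/20⌋ = 5 → F; lat ⌊97.58386/10⌋ = 9 → J.
Square (2°×1°, digits 0–9): lon ⌊4.04746/2⌋ = 2; lat ⌊7.58386/1⌋ = 7.
Subsquare (5′×2.5′, letters a–x): lon ⌊0.04746/0.0833333⌋ = 0 → a; lat ⌊0.58386/0.0416667⌋ = 14 → o.
Extended square (30″×15″, digits 0–9): lon ⌊0.04746/0.00833333⌋ = 5; lat ⌊0.00053/0.00416667⌋ = 0.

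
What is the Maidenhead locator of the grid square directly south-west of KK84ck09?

Longitude extended square 0; −1 → -1, wraps to 9, carry into subsquare.
Longitude subsquare c = 2; −1 → 1 = b.
Latitude extended square 9; −1 → 8.

KK84bk98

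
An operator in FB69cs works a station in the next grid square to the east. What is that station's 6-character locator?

FB69ds

Longitude subsquare c = 2; +1 → 3 = d.
The latitude characters are unchanged.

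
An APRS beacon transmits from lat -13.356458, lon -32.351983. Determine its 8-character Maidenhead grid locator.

Offset from 180°W / 90°S: lon 147.64802°, lat 76.64354°.
Field: 147.64802/20 → 7 → H, 76.64354/10 → 7 → H; chars HH.
Square: 7.64802/2 → 3, 6.64354/1 → 6; chars 36.
Subsquare: 1.64802/0.0833333 → 19 → t, 0.64354/0.0416667 → 15 → p; chars tp.
Extended square: 0.06468/0.00833333 → 7, 0.01854/0.00416667 → 4; chars 74.

HH36tp74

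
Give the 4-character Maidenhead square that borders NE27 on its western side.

NE17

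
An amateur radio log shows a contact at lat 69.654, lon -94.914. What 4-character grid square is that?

EP29

Offset from 180°W / 90°S: lon 85.09°, lat 159.65°.
Field (20°×10°, letters A–R): lon ⌊85.09/20⌋ = 4 → E; lat ⌊159.65/10⌋ = 15 → P.
Square (2°×1°, digits 0–9): lon ⌊5.09/2⌋ = 2; lat ⌊9.65/1⌋ = 9.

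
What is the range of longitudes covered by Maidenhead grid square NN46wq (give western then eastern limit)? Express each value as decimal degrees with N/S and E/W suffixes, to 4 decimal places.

89.8333° E, 89.9167° E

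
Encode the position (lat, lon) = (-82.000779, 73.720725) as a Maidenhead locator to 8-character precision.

MA67ux69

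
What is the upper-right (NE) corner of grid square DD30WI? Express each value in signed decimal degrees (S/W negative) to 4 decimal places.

Field D=3, D=3: +3·20° lon, +3·10° lat → SW at lon -120°, lat -60°.
Square 3, 0: +3·2° lon, +0·1° lat → SW at lon -114°, lat -60°.
Subsquare w=22, i=8: +22·0.0833333° lon, +8·0.0416667° lat → SW at lon -112.167°, lat -59.6667°.
Cell spans 0.0833333° lon × 0.0416667° lat. NE corner is SW corner plus one full cell.
latitude -59.6250, longitude -112.0833.

-59.6250, -112.0833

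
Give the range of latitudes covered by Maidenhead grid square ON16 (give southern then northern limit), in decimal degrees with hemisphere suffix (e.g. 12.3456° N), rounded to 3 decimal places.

46.000° N, 47.000° N

Field O=14, N=13: +14·20° lon, +13·10° lat → SW at lon 100°, lat 40°.
Square 1, 6: +1·2° lon, +6·1° lat → SW at lon 102°, lat 46°.
Cell spans 2° lon × 1° lat.
south 46.000° N, north 47.000° N.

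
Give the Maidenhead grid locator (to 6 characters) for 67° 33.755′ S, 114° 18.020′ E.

OC72dk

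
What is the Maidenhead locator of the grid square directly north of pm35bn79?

PM35bo70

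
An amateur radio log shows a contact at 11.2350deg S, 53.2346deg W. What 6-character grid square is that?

GH38js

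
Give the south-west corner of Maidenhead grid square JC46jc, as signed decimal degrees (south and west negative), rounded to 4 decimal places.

Field J=9, C=2: +9·20° lon, +2·10° lat → SW at lon 0°, lat -70°.
Square 4, 6: +4·2° lon, +6·1° lat → SW at lon 8°, lat -64°.
Subsquare j=9, c=2: +9·0.0833333° lon, +2·0.0416667° lat → SW at lon 8.75°, lat -63.9167°.
latitude -63.9167, longitude 8.7500.

-63.9167, 8.7500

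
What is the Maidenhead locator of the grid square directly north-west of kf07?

JF98

Longitude square 0; −1 → -1, wraps to 9, carry into field.
Longitude field K = 10; −1 → 9 = J.
Latitude square 7; +1 → 8.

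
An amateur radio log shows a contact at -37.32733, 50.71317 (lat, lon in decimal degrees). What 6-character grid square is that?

Shift to the Maidenhead origin (180°W, 90°S): lon 230.7132, lat 52.6727.
Field: lon ⌊230.7132/20⌋ = 11 → L; lat ⌊52.6727/10⌋ = 5 → F.
Square: lon ⌊10.7132/2⌋ = 5; lat ⌊2.6727/1⌋ = 2.
Subsquare: lon ⌊0.7132/0.0833333⌋ = 8 → i; lat ⌊0.6727/0.0416667⌋ = 16 → q.

LF52iq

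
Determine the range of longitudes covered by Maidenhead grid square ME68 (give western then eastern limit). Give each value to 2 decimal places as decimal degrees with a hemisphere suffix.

Field M=12, E=4: +12·20° lon, +4·10° lat → SW at lon 60°, lat -50°.
Square 6, 8: +6·2° lon, +8·1° lat → SW at lon 72°, lat -42°.
Cell spans 2° lon × 1° lat.
west 72.00° E, east 74.00° E.

72.00° E, 74.00° E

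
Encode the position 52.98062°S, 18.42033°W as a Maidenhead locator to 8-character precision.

ID07sa94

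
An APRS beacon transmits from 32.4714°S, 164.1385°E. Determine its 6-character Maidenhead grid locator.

RF27bm

Shift to the Maidenhead origin (180°W, 90°S): lon 344.1385, lat 57.5286.
Field (20°×10°, letters A–R): lon ⌊344.1385/20⌋ = 17 → R; lat ⌊57.5286/10⌋ = 5 → F.
Square (2°×1°, digits 0–9): lon ⌊4.1385/2⌋ = 2; lat ⌊7.5286/1⌋ = 7.
Subsquare (5′×2.5′, letters a–x): lon ⌊0.1385/0.0833333⌋ = 1 → b; lat ⌊0.5286/0.0416667⌋ = 12 → m.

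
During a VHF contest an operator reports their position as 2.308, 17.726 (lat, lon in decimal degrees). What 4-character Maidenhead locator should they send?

JJ82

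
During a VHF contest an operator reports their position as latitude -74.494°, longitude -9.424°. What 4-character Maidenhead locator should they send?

IB55

Add 180° to longitude and 90° to latitude: 170.58, 15.51.
Field: 170.58/20 → 8 → I, 15.51/10 → 1 → B; chars IB.
Square: 10.58/2 → 5, 5.51/1 → 5; chars 55.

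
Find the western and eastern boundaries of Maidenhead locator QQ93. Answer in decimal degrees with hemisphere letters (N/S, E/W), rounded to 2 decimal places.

158.00° E, 160.00° E

Field Q=16, Q=16: +16·20° lon, +16·10° lat → SW at lon 140°, lat 70°.
Square 9, 3: +9·2° lon, +3·1° lat → SW at lon 158°, lat 73°.
Cell spans 2° lon × 1° lat.
west 158.00° E, east 160.00° E.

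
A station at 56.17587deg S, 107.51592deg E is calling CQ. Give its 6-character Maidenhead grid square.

OD33st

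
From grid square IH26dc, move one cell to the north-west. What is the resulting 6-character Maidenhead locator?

Longitude subsquare d = 3; −1 → 2 = c.
Latitude subsquare c = 2; +1 → 3 = d.

IH26cd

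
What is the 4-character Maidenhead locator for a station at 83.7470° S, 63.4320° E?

MA16

Offset from 180°W / 90°S: lon 243.43°, lat 6.25°.
Field: 243.43/20 → 12 → M, 6.25/10 → 0 → A; chars MA.
Square: 3.43/2 → 1, 6.25/1 → 6; chars 16.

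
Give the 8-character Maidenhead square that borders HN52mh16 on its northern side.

Latitude extended square 6; +1 → 7.
The longitude characters are unchanged.

HN52mh17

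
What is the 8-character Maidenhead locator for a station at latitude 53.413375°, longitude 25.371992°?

Add 180° to longitude and 90° to latitude: 205.37199, 143.41338.
Field: 205.37199/20 → 10 → K, 143.41338/10 → 14 → O; chars KO.
Square: 5.37199/2 → 2, 3.41338/1 → 3; chars 23.
Subsquare: 1.37199/0.0833333 → 16 → q, 0.41338/0.0416667 → 9 → j; chars qj.
Extended square: 0.03866/0.00833333 → 4, 0.03838/0.00416667 → 9; chars 49.

KO23qj49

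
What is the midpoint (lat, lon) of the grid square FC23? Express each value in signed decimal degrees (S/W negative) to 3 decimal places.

-66.500, -75.000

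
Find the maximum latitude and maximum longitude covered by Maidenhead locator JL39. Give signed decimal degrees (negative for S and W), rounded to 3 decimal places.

Field J=9, L=11: +9·20° lon, +11·10° lat → SW at lon 0°, lat 20°.
Square 3, 9: +3·2° lon, +9·1° lat → SW at lon 6°, lat 29°.
Cell spans 2° lon × 1° lat. NE corner is SW corner plus one full cell.
latitude 30.000, longitude 8.000.

30.000, 8.000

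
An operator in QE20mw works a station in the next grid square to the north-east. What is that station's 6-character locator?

Longitude subsquare m = 12; +1 → 13 = n.
Latitude subsquare w = 22; +1 → 23 = x.

QE20nx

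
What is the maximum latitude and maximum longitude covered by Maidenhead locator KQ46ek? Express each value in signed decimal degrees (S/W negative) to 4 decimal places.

76.4583, 28.4167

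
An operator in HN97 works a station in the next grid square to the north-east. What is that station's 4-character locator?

Longitude square 9; +1 → 10, wraps to 0, carry into field.
Longitude field H = 7; +1 → 8 = I.
Latitude square 7; +1 → 8.

IN08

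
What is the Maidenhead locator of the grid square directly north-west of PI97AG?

PI87xh

Longitude subsquare a = 0; −1 → -1, wraps to 23 = x, carry into square.
Longitude square 9; −1 → 8.
Latitude subsquare g = 6; +1 → 7 = h.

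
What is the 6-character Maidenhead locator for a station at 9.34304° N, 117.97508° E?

Shift to the Maidenhead origin (180°W, 90°S): lon 297.9751, lat 99.3430.
Field: lon ⌊297.9751/20⌋ = 14 → O; lat ⌊99.3430/10⌋ = 9 → J.
Square: lon ⌊17.9751/2⌋ = 8; lat ⌊9.3430/1⌋ = 9.
Subsquare: lon ⌊1.9751/0.0833333⌋ = 23 → x; lat ⌊0.3430/0.0416667⌋ = 8 → i.

OJ89xi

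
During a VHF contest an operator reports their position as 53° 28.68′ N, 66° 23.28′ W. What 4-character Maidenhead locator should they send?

FO63

Add 180° to longitude and 90° to latitude: 113.61, 143.48.
Field: lon ⌊113.61/20⌋ = 5 → F; lat ⌊143.48/10⌋ = 14 → O.
Square: lon ⌊13.61/2⌋ = 6; lat ⌊3.48/1⌋ = 3.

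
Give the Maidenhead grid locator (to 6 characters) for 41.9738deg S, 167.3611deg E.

Shift to the Maidenhead origin (180°W, 90°S): lon 347.3611, lat 48.0262.
Field: lon ⌊347.3611/20⌋ = 17 → R; lat ⌊48.0262/10⌋ = 4 → E.
Square: lon ⌊7.3611/2⌋ = 3; lat ⌊8.0262/1⌋ = 8.
Subsquare: lon ⌊1.3611/0.0833333⌋ = 16 → q; lat ⌊0.0262/0.0416667⌋ = 0 → a.

RE38qa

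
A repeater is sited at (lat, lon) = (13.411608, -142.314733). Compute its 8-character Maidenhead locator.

BK83uj28

Add 180° to longitude and 90° to latitude: 37.68527, 103.41161.
Field: 37.68527/20 → 1 → B, 103.41161/10 → 10 → K; chars BK.
Square: 17.68527/2 → 8, 3.41161/1 → 3; chars 83.
Subsquare: 1.68527/0.0833333 → 20 → u, 0.41161/0.0416667 → 9 → j; chars uj.
Extended square: 0.01860/0.00833333 → 2, 0.03661/0.00416667 → 8; chars 28.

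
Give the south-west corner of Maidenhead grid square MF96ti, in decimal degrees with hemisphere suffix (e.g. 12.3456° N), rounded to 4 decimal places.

Field M=12, F=5: +12·20° lon, +5·10° lat → SW at lon 60°, lat -40°.
Square 9, 6: +9·2° lon, +6·1° lat → SW at lon 78°, lat -34°.
Subsquare t=19, i=8: +19·0.0833333° lon, +8·0.0416667° lat → SW at lon 79.5833°, lat -33.6667°.
latitude 33.6667° S, longitude 79.5833° E.

33.6667° S, 79.5833° E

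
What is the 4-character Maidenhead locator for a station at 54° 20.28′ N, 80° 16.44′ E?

NO04

Shift to the Maidenhead origin (180°W, 90°S): lon 260.27, lat 144.34.
Field: 260.27/20 → 13 → N, 144.34/10 → 14 → O; chars NO.
Square: 0.27/2 → 0, 4.34/1 → 4; chars 04.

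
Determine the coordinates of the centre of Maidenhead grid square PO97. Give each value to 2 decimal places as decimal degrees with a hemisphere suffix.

Field P=15, O=14: +15·20° lon, +14·10° lat → SW at lon 120°, lat 50°.
Square 9, 7: +9·2° lon, +7·1° lat → SW at lon 138°, lat 57°.
Cell spans 2° lon × 1° lat. Centre is SW corner plus half of each.
latitude 57.50° N, longitude 139.00° E.

57.50° N, 139.00° E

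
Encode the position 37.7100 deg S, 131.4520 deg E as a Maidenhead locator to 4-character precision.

Offset from 180°W / 90°S: lon 311.45°, lat 52.29°.
Field (20°×10°, letters A–R): lon ⌊311.45/20⌋ = 15 → P; lat ⌊52.29/10⌋ = 5 → F.
Square (2°×1°, digits 0–9): lon ⌊11.45/2⌋ = 5; lat ⌊2.29/1⌋ = 2.

PF52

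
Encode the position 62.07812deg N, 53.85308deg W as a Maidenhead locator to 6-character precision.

GP32bb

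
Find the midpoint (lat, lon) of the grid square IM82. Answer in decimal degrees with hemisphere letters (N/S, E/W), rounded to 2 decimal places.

32.50° N, 3.00° W

Field I=8, M=12: +8·20° lon, +12·10° lat → SW at lon -20°, lat 30°.
Square 8, 2: +8·2° lon, +2·1° lat → SW at lon -4°, lat 32°.
Cell spans 2° lon × 1° lat. Centre is SW corner plus half of each.
latitude 32.50° N, longitude 3.00° W.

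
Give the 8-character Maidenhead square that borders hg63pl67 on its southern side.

HG63pl66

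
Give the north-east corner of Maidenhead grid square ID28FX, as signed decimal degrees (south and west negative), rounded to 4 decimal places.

-51.0000, -15.5000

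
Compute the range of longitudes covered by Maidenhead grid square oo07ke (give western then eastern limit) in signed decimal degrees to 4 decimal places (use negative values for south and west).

100.8333, 100.9167

Field O=14, O=14: +14·20° lon, +14·10° lat → SW at lon 100°, lat 50°.
Square 0, 7: +0·2° lon, +7·1° lat → SW at lon 100°, lat 57°.
Subsquare k=10, e=4: +10·0.0833333° lon, +4·0.0416667° lat → SW at lon 100.833°, lat 57.1667°.
Cell spans 0.0833333° lon × 0.0416667° lat.
west 100.8333, east 100.9167.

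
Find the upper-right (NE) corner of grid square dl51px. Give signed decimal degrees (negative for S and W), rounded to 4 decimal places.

22.0000, -108.6667

Field D=3, L=11: +3·20° lon, +11·10° lat → SW at lon -120°, lat 20°.
Square 5, 1: +5·2° lon, +1·1° lat → SW at lon -110°, lat 21°.
Subsquare p=15, x=23: +15·0.0833333° lon, +23·0.0416667° lat → SW at lon -108.75°, lat 21.9583°.
Cell spans 0.0833333° lon × 0.0416667° lat. NE corner is SW corner plus one full cell.
latitude 22.0000, longitude -108.6667.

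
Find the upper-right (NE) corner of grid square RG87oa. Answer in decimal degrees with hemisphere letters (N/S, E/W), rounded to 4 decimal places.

22.9583° S, 177.2500° E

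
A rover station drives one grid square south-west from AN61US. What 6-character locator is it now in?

AN61tr

Longitude subsquare u = 20; −1 → 19 = t.
Latitude subsquare s = 18; −1 → 17 = r.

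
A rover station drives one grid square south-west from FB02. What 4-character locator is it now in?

EB91

Longitude square 0; −1 → -1, wraps to 9, carry into field.
Longitude field F = 5; −1 → 4 = E.
Latitude square 2; −1 → 1.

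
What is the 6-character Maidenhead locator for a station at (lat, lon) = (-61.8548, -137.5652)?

Shift to the Maidenhead origin (180°W, 90°S): lon 42.4348, lat 28.1452.
Field: 42.4348/20 → 2 → C, 28.1452/10 → 2 → C; chars CC.
Square: 2.4348/2 → 1, 8.1452/1 → 8; chars 18.
Subsquare: 0.4348/0.0833333 → 5 → f, 0.1452/0.0416667 → 3 → d; chars fd.

CC18fd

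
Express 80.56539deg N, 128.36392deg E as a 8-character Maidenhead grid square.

Add 180° to longitude and 90° to latitude: 308.36392, 170.56539.
Field: lon ⌊308.36392/20⌋ = 15 → P; lat ⌊170.56539/10⌋ = 17 → R.
Square: lon ⌊8.36392/2⌋ = 4; lat ⌊0.56539/1⌋ = 0.
Subsquare: lon ⌊0.36392/0.0833333⌋ = 4 → e; lat ⌊0.56539/0.0416667⌋ = 13 → n.
Extended square: lon ⌊0.03059/0.00833333⌋ = 3; lat ⌊0.02372/0.00416667⌋ = 5.

PR40en35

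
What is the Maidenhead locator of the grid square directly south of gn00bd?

Latitude subsquare d = 3; −1 → 2 = c.
The longitude characters are unchanged.

GN00bc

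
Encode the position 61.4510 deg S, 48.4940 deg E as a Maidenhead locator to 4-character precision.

LC48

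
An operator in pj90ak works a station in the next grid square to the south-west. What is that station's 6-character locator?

Longitude subsquare a = 0; −1 → -1, wraps to 23 = x, carry into square.
Longitude square 9; −1 → 8.
Latitude subsquare k = 10; −1 → 9 = j.

PJ80xj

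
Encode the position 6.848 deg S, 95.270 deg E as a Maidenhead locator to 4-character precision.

Offset from 180°W / 90°S: lon 275.27°, lat 83.15°.
Field: 275.27/20 → 13 → N, 83.15/10 → 8 → I; chars NI.
Square: 15.27/2 → 7, 3.15/1 → 3; chars 73.

NI73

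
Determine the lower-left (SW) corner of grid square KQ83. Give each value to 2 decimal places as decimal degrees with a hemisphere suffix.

73.00° N, 36.00° E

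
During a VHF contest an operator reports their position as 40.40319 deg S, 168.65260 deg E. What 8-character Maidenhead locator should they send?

RE49ho83

Offset from 180°W / 90°S: lon 348.65260°, lat 49.59681°.
Field (20°×10°, letters A–R): 348.65260/20 → 17 → R, 49.59681/10 → 4 → E; chars RE.
Square (2°×1°, digits 0–9): 8.65260/2 → 4, 9.59681/1 → 9; chars 49.
Subsquare (5′×2.5′, letters a–x): 0.65260/0.0833333 → 7 → h, 0.59681/0.0416667 → 14 → o; chars ho.
Extended square (30″×15″, digits 0–9): 0.06927/0.00833333 → 8, 0.01348/0.00416667 → 3; chars 83.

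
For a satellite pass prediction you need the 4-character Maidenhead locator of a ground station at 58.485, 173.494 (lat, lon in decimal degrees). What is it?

RO68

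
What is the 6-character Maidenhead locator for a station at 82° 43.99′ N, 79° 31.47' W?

FR02fr

Add 180° to longitude and 90° to latitude: 100.4755, 172.7332.
Field: lon ⌊100.4755/20⌋ = 5 → F; lat ⌊172.7332/10⌋ = 17 → R.
Square: lon ⌊0.4755/2⌋ = 0; lat ⌊2.7332/1⌋ = 2.
Subsquare: lon ⌊0.4755/0.0833333⌋ = 5 → f; lat ⌊0.7332/0.0416667⌋ = 17 → r.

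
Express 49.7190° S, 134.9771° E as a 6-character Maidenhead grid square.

PE70lg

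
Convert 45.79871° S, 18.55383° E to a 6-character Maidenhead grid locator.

JE94ge

Offset from 180°W / 90°S: lon 198.5538°, lat 44.2013°.
Field (20°×10°, letters A–R): 198.5538/20 → 9 → J, 44.2013/10 → 4 → E; chars JE.
Square (2°×1°, digits 0–9): 18.5538/2 → 9, 4.2013/1 → 4; chars 94.
Subsquare (5′×2.5′, letters a–x): 0.5538/0.0833333 → 6 → g, 0.2013/0.0416667 → 4 → e; chars ge.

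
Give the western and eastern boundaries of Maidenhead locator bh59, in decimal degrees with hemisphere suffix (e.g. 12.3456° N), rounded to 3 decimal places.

150.000° W, 148.000° W

Field B=1, H=7: +1·20° lon, +7·10° lat → SW at lon -160°, lat -20°.
Square 5, 9: +5·2° lon, +9·1° lat → SW at lon -150°, lat -11°.
Cell spans 2° lon × 1° lat.
west 150.000° W, east 148.000° W.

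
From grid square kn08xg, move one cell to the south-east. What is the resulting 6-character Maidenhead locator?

Longitude subsquare x = 23; +1 → 24, wraps to 0 = a, carry into square.
Longitude square 0; +1 → 1.
Latitude subsquare g = 6; −1 → 5 = f.

KN18af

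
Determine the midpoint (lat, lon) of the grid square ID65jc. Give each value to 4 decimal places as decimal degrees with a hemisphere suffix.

Field I=8, D=3: +8·20° lon, +3·10° lat → SW at lon -20°, lat -60°.
Square 6, 5: +6·2° lon, +5·1° lat → SW at lon -8°, lat -55°.
Subsquare j=9, c=2: +9·0.0833333° lon, +2·0.0416667° lat → SW at lon -7.25°, lat -54.9167°.
Cell spans 0.0833333° lon × 0.0416667° lat. Centre is SW corner plus half of each.
latitude 54.8958° S, longitude 7.2083° W.

54.8958° S, 7.2083° W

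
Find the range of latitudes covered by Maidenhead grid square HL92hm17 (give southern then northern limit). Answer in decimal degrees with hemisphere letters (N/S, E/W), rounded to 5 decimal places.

22.52917° N, 22.53333° N

Field H=7, L=11: +7·20° lon, +11·10° lat → SW at lon -40°, lat 20°.
Square 9, 2: +9·2° lon, +2·1° lat → SW at lon -22°, lat 22°.
Subsquare h=7, m=12: +7·0.0833333° lon, +12·0.0416667° lat → SW at lon -21.4167°, lat 22.5°.
Extended square 1, 7: +1·0.00833333° lon, +7·0.00416667° lat → SW at lon -21.4083°, lat 22.5292°.
Cell spans 0.00833333° lon × 0.00416667° lat.
south 22.52917° N, north 22.53333° N.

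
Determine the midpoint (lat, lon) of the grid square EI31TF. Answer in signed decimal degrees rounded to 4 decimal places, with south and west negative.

Field E=4, I=8: +4·20° lon, +8·10° lat → SW at lon -100°, lat -10°.
Square 3, 1: +3·2° lon, +1·1° lat → SW at lon -94°, lat -9°.
Subsquare t=19, f=5: +19·0.0833333° lon, +5·0.0416667° lat → SW at lon -92.4167°, lat -8.79167°.
Cell spans 0.0833333° lon × 0.0416667° lat. Centre is SW corner plus half of each.
latitude -8.7708, longitude -92.3750.

-8.7708, -92.3750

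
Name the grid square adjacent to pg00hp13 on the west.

Longitude extended square 1; −1 → 0.
The latitude characters are unchanged.

PG00hp03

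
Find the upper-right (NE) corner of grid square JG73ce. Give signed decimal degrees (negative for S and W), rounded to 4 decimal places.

Field J=9, G=6: +9·20° lon, +6·10° lat → SW at lon 0°, lat -30°.
Square 7, 3: +7·2° lon, +3·1° lat → SW at lon 14°, lat -27°.
Subsquare c=2, e=4: +2·0.0833333° lon, +4·0.0416667° lat → SW at lon 14.1667°, lat -26.8333°.
Cell spans 0.0833333° lon × 0.0416667° lat. NE corner is SW corner plus one full cell.
latitude -26.7917, longitude 14.2500.

-26.7917, 14.2500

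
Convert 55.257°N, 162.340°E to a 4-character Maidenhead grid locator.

Offset from 180°W / 90°S: lon 342.34°, lat 145.26°.
Field (20°×10°, letters A–R): 342.34/20 → 17 → R, 145.26/10 → 14 → O; chars RO.
Square (2°×1°, digits 0–9): 2.34/2 → 1, 5.26/1 → 5; chars 15.

RO15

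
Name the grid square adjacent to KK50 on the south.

Latitude square 0; −1 → -1, wraps to 9, carry into field.
Latitude field K = 10; −1 → 9 = J.
The longitude characters are unchanged.

KJ59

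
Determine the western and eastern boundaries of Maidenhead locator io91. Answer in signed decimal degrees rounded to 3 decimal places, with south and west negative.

-2.000, 0.000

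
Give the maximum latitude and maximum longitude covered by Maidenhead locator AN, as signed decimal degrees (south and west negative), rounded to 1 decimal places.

Field A=0, N=13: +0·20° lon, +13·10° lat → SW at lon -180°, lat 40°.
Cell spans 20° lon × 10° lat. NE corner is SW corner plus one full cell.
latitude 50.0, longitude -160.0.

50.0, -160.0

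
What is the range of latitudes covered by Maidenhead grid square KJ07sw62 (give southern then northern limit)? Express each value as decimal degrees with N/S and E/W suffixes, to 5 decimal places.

7.92500° N, 7.92917° N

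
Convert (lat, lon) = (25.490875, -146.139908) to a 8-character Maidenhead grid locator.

BL65wl37

Add 180° to longitude and 90° to latitude: 33.86009, 115.49088.
Field: lon ⌊33.86009/20⌋ = 1 → B; lat ⌊115.49088/10⌋ = 11 → L.
Square: lon ⌊13.86009/2⌋ = 6; lat ⌊5.49088/1⌋ = 5.
Subsquare: lon ⌊1.86009/0.0833333⌋ = 22 → w; lat ⌊0.49088/0.0416667⌋ = 11 → l.
Extended square: lon ⌊0.02676/0.00833333⌋ = 3; lat ⌊0.03254/0.00416667⌋ = 7.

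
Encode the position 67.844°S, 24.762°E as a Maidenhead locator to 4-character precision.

Offset from 180°W / 90°S: lon 204.76°, lat 22.16°.
Field: lon ⌊204.76/20⌋ = 10 → K; lat ⌊22.16/10⌋ = 2 → C.
Square: lon ⌊4.76/2⌋ = 2; lat ⌊2.16/1⌋ = 2.

KC22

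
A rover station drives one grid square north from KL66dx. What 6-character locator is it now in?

Latitude subsquare x = 23; +1 → 24, wraps to 0 = a, carry into square.
Latitude square 6; +1 → 7.
The longitude characters are unchanged.

KL67da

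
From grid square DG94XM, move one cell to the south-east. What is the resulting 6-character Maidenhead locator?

EG04al

Longitude subsquare x = 23; +1 → 24, wraps to 0 = a, carry into square.
Longitude square 9; +1 → 10, wraps to 0, carry into field.
Longitude field D = 3; +1 → 4 = E.
Latitude subsquare m = 12; −1 → 11 = l.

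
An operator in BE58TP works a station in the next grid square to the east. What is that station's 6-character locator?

Longitude subsquare t = 19; +1 → 20 = u.
The latitude characters are unchanged.

BE58up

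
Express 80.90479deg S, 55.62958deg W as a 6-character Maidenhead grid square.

Shift to the Maidenhead origin (180°W, 90°S): lon 124.3704, lat 9.0952.
Field: lon ⌊124.3704/20⌋ = 6 → G; lat ⌊9.0952/10⌋ = 0 → A.
Square: lon ⌊4.3704/2⌋ = 2; lat ⌊9.0952/1⌋ = 9.
Subsquare: lon ⌊0.3704/0.0833333⌋ = 4 → e; lat ⌊0.0952/0.0416667⌋ = 2 → c.

GA29ec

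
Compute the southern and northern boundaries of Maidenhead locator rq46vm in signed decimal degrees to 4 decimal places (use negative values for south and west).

Field R=17, Q=16: +17·20° lon, +16·10° lat → SW at lon 160°, lat 70°.
Square 4, 6: +4·2° lon, +6·1° lat → SW at lon 168°, lat 76°.
Subsquare v=21, m=12: +21·0.0833333° lon, +12·0.0416667° lat → SW at lon 169.75°, lat 76.5°.
Cell spans 0.0833333° lon × 0.0416667° lat.
south 76.5000, north 76.5417.

76.5000, 76.5417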